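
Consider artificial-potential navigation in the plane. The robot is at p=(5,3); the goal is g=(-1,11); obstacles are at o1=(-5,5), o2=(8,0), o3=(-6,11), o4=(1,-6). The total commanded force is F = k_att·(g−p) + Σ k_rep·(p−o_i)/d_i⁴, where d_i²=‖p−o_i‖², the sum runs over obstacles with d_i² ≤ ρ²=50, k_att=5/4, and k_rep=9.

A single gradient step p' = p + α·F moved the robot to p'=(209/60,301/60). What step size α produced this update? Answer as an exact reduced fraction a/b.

α = 1/5

F_att = 5/4·(g−p) = 5/4·(-6,8) = (-7.5000,10.0000)
o1: d²=104 > ρ²=50 → inactive
o2: d²=18 ≤ ρ²=50; F_rep = 9·(-3,3)/18² = (-0.0833,0.0833)
o3: d²=185 > ρ²=50 → inactive
o4: d²=97 > ρ²=50 → inactive
F = F_att + ΣF_rep = (-7.5833,10.0833)
Δp = p'−p = (-1.5167,2.0167); α = Δx/Fx = (-91/60) / (-91/12) = 1/5
check: Δy/Fy = (121/60) / (121/12) = 1/5 ✓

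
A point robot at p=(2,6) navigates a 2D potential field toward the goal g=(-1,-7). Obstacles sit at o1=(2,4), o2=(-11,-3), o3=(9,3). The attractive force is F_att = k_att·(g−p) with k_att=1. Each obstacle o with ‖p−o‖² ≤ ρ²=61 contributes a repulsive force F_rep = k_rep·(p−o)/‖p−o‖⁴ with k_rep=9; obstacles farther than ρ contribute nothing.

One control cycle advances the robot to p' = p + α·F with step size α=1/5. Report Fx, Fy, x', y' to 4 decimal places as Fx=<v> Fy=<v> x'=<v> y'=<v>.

Fx=-3.0187 Fy=-11.8670 x'=1.3963 y'=3.6266

F_att = 1·(g−p) = 1·(-3,-13) = (-3.0000,-13.0000)
o1: d²=4 ≤ ρ²=61; F_rep = 9·(0,2)/4² = (0.0000,1.1250)
o2: d²=250 > ρ²=61 → inactive
o3: d²=58 ≤ ρ²=61; F_rep = 9·(-7,3)/58² = (-0.0187,0.0080)
F = F_att + ΣF_rep = (-3.0187,-11.8670)
p' = p + 1/5·F = (1.3963,3.6266)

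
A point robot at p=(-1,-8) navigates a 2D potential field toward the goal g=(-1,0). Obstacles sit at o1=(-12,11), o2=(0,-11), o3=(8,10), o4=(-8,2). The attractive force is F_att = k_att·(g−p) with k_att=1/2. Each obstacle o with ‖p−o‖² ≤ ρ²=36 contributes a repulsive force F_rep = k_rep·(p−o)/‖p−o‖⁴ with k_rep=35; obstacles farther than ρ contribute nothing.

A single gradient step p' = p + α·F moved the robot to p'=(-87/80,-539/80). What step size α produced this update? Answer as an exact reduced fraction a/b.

α = 1/4

F_att = 1/2·(g−p) = 1/2·(0,8) = (0.0000,4.0000)
o1: d²=482 > ρ²=36 → inactive
o2: d²=10 ≤ ρ²=36; F_rep = 35·(-1,3)/10² = (-0.3500,1.0500)
o3: d²=405 > ρ²=36 → inactive
o4: d²=149 > ρ²=36 → inactive
F = F_att + ΣF_rep = (-0.3500,5.0500)
Δp = p'−p = (-0.0875,1.2625); α = Δx/Fx = (-7/80) / (-7/20) = 1/4
check: Δy/Fy = (101/80) / (101/20) = 1/4 ✓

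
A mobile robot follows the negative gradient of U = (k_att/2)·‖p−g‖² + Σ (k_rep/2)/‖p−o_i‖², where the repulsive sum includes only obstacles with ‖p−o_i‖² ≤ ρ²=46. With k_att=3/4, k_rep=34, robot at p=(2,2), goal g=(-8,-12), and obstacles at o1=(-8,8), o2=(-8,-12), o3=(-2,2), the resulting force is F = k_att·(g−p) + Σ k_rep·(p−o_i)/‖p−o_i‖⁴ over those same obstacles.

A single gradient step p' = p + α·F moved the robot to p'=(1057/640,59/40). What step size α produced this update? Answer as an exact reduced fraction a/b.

α = 1/20

F_att = 3/4·(g−p) = 3/4·(-10,-14) = (-7.5000,-10.5000)
o1: d²=136 > ρ²=46 → inactive
o2: d²=296 > ρ²=46 → inactive
o3: d²=16 ≤ ρ²=46; F_rep = 34·(4,0)/16² = (0.5312,0.0000)
F = F_att + ΣF_rep = (-6.9688,-10.5000)
Δp = p'−p = (-0.3484,-0.5250); α = Δx/Fx = (-223/640) / (-223/32) = 1/20
check: Δy/Fy = (-21/40) / (-21/2) = 1/20 ✓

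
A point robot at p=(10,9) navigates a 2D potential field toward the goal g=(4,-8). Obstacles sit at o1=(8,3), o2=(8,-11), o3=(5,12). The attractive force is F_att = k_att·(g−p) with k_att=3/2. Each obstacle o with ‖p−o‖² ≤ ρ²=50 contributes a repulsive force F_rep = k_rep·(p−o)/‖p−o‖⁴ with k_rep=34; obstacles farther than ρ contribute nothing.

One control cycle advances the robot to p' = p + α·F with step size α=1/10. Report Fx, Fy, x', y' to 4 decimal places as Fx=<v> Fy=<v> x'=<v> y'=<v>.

Fx=-8.8104 Fy=-25.4607 x'=9.1190 y'=6.4539

F_att = 3/2·(g−p) = 3/2·(-6,-17) = (-9.0000,-25.5000)
o1: d²=40 ≤ ρ²=50; F_rep = 34·(2,6)/40² = (0.0425,0.1275)
o2: d²=404 > ρ²=50 → inactive
o3: d²=34 ≤ ρ²=50; F_rep = 34·(5,-3)/34² = (0.1471,-0.0882)
F = F_att + ΣF_rep = (-8.8104,-25.4607)
p' = p + 1/10·F = (9.1190,6.4539)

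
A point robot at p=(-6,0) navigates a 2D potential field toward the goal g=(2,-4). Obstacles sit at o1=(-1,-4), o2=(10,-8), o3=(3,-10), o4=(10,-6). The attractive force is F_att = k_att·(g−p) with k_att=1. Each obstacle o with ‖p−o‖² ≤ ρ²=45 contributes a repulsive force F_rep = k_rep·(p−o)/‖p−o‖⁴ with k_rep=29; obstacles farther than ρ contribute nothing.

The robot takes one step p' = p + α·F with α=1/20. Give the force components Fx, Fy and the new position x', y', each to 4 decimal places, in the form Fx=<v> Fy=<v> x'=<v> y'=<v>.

F_att = 1·(g−p) = 1·(8,-4) = (8.0000,-4.0000)
o1: d²=41 ≤ ρ²=45; F_rep = 29·(-5,4)/41² = (-0.0863,0.0690)
o2: d²=320 > ρ²=45 → inactive
o3: d²=181 > ρ²=45 → inactive
o4: d²=292 > ρ²=45 → inactive
F = F_att + ΣF_rep = (7.9137,-3.9310)
p' = p + 1/20·F = (-5.6043,-0.1965)

Fx=7.9137 Fy=-3.9310 x'=-5.6043 y'=-0.1965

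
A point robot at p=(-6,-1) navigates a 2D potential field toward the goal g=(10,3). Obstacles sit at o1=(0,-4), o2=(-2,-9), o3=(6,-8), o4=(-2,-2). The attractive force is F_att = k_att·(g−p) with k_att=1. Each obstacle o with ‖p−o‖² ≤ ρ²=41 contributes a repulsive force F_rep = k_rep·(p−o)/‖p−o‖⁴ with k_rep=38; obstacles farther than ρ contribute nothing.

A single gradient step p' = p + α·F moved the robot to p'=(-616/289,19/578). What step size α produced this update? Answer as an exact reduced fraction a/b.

F_att = 1·(g−p) = 1·(16,4) = (16.0000,4.0000)
o1: d²=45 > ρ²=41 → inactive
o2: d²=80 > ρ²=41 → inactive
o3: d²=193 > ρ²=41 → inactive
o4: d²=17 ≤ ρ²=41; F_rep = 38·(-4,1)/17² = (-0.5260,0.1315)
F = F_att + ΣF_rep = (15.4740,4.1315)
Δp = p'−p = (3.8685,1.0329); α = Δx/Fx = (1118/289) / (4472/289) = 1/4
check: Δy/Fy = (597/578) / (1194/289) = 1/4 ✓

α = 1/4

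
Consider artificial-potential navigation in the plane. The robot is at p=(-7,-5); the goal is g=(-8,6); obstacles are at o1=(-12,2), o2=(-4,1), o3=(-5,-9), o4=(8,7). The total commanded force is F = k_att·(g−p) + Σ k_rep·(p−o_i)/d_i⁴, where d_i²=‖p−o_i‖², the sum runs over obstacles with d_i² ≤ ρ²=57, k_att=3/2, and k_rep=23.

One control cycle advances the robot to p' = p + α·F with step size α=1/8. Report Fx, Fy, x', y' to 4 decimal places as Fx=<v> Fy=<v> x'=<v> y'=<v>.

Fx=-1.6491 Fy=16.6619 x'=-7.2061 y'=-2.9173

F_att = 3/2·(g−p) = 3/2·(-1,11) = (-1.5000,16.5000)
o1: d²=74 > ρ²=57 → inactive
o2: d²=45 ≤ ρ²=57; F_rep = 23·(-3,-6)/45² = (-0.0341,-0.0681)
o3: d²=20 ≤ ρ²=57; F_rep = 23·(-2,4)/20² = (-0.1150,0.2300)
o4: d²=369 > ρ²=57 → inactive
F = F_att + ΣF_rep = (-1.6491,16.6619)
p' = p + 1/8·F = (-7.2061,-2.9173)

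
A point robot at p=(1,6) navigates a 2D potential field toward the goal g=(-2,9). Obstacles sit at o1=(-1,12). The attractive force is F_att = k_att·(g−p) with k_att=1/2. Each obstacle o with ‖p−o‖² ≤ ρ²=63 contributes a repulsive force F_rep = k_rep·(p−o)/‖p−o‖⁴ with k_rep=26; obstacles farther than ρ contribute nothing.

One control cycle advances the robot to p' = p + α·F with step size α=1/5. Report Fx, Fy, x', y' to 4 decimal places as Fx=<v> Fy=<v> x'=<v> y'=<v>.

Fx=-1.4675 Fy=1.4025 x'=0.7065 y'=6.2805

F_att = 1/2·(g−p) = 1/2·(-3,3) = (-1.5000,1.5000)
o1: d²=40 ≤ ρ²=63; F_rep = 26·(2,-6)/40² = (0.0325,-0.0975)
F = F_att + ΣF_rep = (-1.4675,1.4025)
p' = p + 1/5·F = (0.7065,6.2805)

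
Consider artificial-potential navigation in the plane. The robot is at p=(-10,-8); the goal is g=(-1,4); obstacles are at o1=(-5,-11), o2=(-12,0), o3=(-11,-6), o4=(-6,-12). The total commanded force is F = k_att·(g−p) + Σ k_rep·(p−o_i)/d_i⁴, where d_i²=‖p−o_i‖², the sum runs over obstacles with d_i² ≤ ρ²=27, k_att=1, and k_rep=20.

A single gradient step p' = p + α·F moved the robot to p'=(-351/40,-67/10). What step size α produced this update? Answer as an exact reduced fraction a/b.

F_att = 1·(g−p) = 1·(9,12) = (9.0000,12.0000)
o1: d²=34 > ρ²=27 → inactive
o2: d²=68 > ρ²=27 → inactive
o3: d²=5 ≤ ρ²=27; F_rep = 20·(1,-2)/5² = (0.8000,-1.6000)
o4: d²=32 > ρ²=27 → inactive
F = F_att + ΣF_rep = (9.8000,10.4000)
Δp = p'−p = (1.2250,1.3000); α = Δx/Fx = (49/40) / (49/5) = 1/8
check: Δy/Fy = (13/10) / (52/5) = 1/8 ✓

α = 1/8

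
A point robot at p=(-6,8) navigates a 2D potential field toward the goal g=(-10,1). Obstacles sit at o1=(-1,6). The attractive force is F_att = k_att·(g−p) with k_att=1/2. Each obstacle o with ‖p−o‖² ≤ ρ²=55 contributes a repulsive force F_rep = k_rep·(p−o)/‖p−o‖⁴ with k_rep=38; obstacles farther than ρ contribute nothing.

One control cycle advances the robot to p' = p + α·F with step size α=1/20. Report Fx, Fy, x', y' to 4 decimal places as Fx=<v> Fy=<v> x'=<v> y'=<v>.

Fx=-2.2259 Fy=-3.4096 x'=-6.1113 y'=7.8295

F_att = 1/2·(g−p) = 1/2·(-4,-7) = (-2.0000,-3.5000)
o1: d²=29 ≤ ρ²=55; F_rep = 38·(-5,2)/29² = (-0.2259,0.0904)
F = F_att + ΣF_rep = (-2.2259,-3.4096)
p' = p + 1/20·F = (-6.1113,7.8295)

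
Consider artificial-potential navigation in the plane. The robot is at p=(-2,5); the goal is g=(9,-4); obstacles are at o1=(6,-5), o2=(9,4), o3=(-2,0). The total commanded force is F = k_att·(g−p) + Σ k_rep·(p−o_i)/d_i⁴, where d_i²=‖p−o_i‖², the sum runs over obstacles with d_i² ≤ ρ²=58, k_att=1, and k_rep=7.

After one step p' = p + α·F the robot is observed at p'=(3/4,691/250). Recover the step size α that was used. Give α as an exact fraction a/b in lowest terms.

F_att = 1·(g−p) = 1·(11,-9) = (11.0000,-9.0000)
o1: d²=164 > ρ²=58 → inactive
o2: d²=122 > ρ²=58 → inactive
o3: d²=25 ≤ ρ²=58; F_rep = 7·(0,5)/25² = (0.0000,0.0560)
F = F_att + ΣF_rep = (11.0000,-8.9440)
Δp = p'−p = (2.7500,-2.2360); α = Δx/Fx = (11/4) / (11) = 1/4
check: Δy/Fy = (-559/250) / (-1118/125) = 1/4 ✓

α = 1/4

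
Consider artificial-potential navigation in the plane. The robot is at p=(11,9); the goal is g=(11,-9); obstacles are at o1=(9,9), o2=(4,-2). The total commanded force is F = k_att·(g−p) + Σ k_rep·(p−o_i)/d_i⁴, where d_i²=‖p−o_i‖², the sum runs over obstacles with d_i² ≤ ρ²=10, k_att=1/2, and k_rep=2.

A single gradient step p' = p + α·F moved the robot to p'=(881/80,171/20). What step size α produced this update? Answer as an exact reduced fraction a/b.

F_att = 1/2·(g−p) = 1/2·(0,-18) = (0.0000,-9.0000)
o1: d²=4 ≤ ρ²=10; F_rep = 2·(2,0)/4² = (0.2500,0.0000)
o2: d²=170 > ρ²=10 → inactive
F = F_att + ΣF_rep = (0.2500,-9.0000)
Δp = p'−p = (0.0125,-0.4500); α = Δx/Fx = (1/80) / (1/4) = 1/20
check: Δy/Fy = (-9/20) / (-9) = 1/20 ✓

α = 1/20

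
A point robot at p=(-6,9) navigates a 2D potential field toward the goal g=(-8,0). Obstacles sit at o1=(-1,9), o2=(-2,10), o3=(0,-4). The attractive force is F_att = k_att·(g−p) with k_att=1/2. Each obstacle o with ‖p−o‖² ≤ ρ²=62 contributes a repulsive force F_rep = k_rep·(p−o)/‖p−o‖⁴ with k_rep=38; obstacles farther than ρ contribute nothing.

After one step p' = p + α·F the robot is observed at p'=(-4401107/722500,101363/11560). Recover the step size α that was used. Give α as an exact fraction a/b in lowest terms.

α = 1/20

F_att = 1/2·(g−p) = 1/2·(-2,-9) = (-1.0000,-4.5000)
o1: d²=25 ≤ ρ²=62; F_rep = 38·(-5,0)/25² = (-0.3040,0.0000)
o2: d²=17 ≤ ρ²=62; F_rep = 38·(-4,-1)/17² = (-0.5260,-0.1315)
o3: d²=205 > ρ²=62 → inactive
F = F_att + ΣF_rep = (-1.8300,-4.6315)
Δp = p'−p = (-0.0915,-0.2316); α = Δx/Fx = (-66107/722500) / (-66107/36125) = 1/20
check: Δy/Fy = (-2677/11560) / (-2677/578) = 1/20 ✓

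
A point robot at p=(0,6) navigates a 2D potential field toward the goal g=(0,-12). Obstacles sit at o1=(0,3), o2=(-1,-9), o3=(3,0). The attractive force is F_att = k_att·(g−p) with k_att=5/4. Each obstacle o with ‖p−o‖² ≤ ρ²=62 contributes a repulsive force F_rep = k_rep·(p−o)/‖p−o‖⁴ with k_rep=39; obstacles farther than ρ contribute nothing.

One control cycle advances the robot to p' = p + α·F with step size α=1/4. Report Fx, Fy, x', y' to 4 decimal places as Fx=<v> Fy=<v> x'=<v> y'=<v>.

F_att = 5/4·(g−p) = 5/4·(0,-18) = (0.0000,-22.5000)
o1: d²=9 ≤ ρ²=62; F_rep = 39·(0,3)/9² = (0.0000,1.4444)
o2: d²=226 > ρ²=62 → inactive
o3: d²=45 ≤ ρ²=62; F_rep = 39·(-3,6)/45² = (-0.0578,0.1156)
F = F_att + ΣF_rep = (-0.0578,-20.9400)
p' = p + 1/4·F = (-0.0144,0.7650)

Fx=-0.0578 Fy=-20.9400 x'=-0.0144 y'=0.7650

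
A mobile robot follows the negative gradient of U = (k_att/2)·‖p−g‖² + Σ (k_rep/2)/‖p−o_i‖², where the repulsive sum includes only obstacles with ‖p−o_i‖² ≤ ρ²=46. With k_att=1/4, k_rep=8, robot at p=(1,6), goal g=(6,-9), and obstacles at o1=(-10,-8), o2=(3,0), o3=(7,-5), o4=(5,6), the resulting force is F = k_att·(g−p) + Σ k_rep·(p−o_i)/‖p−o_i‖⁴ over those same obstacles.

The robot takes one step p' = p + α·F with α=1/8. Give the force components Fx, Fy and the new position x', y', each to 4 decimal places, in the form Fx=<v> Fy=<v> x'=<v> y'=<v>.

F_att = 1/4·(g−p) = 1/4·(5,-15) = (1.2500,-3.7500)
o1: d²=317 > ρ²=46 → inactive
o2: d²=40 ≤ ρ²=46; F_rep = 8·(-2,6)/40² = (-0.0100,0.0300)
o3: d²=157 > ρ²=46 → inactive
o4: d²=16 ≤ ρ²=46; F_rep = 8·(-4,0)/16² = (-0.1250,0.0000)
F = F_att + ΣF_rep = (1.1150,-3.7200)
p' = p + 1/8·F = (1.1394,5.5350)

Fx=1.1150 Fy=-3.7200 x'=1.1394 y'=5.5350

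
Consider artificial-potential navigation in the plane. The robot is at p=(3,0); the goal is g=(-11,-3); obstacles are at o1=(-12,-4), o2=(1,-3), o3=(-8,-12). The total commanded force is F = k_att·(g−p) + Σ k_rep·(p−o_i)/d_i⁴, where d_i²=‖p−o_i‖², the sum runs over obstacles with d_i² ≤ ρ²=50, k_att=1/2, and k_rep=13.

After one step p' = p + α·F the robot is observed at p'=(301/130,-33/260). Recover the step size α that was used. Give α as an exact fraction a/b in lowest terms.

F_att = 1/2·(g−p) = 1/2·(-14,-3) = (-7.0000,-1.5000)
o1: d²=241 > ρ²=50 → inactive
o2: d²=13 ≤ ρ²=50; F_rep = 13·(2,3)/13² = (0.1538,0.2308)
o3: d²=265 > ρ²=50 → inactive
F = F_att + ΣF_rep = (-6.8462,-1.2692)
Δp = p'−p = (-0.6846,-0.1269); α = Δx/Fx = (-89/130) / (-89/13) = 1/10
check: Δy/Fy = (-33/260) / (-33/26) = 1/10 ✓

α = 1/10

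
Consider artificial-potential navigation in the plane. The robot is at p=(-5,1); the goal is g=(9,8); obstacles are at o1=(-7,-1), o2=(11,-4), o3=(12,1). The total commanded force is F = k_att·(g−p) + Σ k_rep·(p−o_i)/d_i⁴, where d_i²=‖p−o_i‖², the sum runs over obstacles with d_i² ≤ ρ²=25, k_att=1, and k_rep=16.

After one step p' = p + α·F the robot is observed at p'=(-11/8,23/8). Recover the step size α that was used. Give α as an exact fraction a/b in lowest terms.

F_att = 1·(g−p) = 1·(14,7) = (14.0000,7.0000)
o1: d²=8 ≤ ρ²=25; F_rep = 16·(2,2)/8² = (0.5000,0.5000)
o2: d²=281 > ρ²=25 → inactive
o3: d²=289 > ρ²=25 → inactive
F = F_att + ΣF_rep = (14.5000,7.5000)
Δp = p'−p = (3.6250,1.8750); α = Δx/Fx = (29/8) / (29/2) = 1/4
check: Δy/Fy = (15/8) / (15/2) = 1/4 ✓

α = 1/4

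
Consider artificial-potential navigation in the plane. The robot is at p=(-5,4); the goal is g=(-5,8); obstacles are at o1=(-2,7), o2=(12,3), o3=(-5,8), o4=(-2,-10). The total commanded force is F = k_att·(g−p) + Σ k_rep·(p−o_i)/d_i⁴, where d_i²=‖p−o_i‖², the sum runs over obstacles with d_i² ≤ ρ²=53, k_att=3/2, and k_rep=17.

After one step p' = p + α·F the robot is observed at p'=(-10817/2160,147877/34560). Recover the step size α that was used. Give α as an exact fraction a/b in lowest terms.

F_att = 3/2·(g−p) = 3/2·(0,4) = (0.0000,6.0000)
o1: d²=18 ≤ ρ²=53; F_rep = 17·(-3,-3)/18² = (-0.1574,-0.1574)
o2: d²=290 > ρ²=53 → inactive
o3: d²=16 ≤ ρ²=53; F_rep = 17·(0,-4)/16² = (0.0000,-0.2656)
o4: d²=205 > ρ²=53 → inactive
F = F_att + ΣF_rep = (-0.1574,5.5770)
Δp = p'−p = (-0.0079,0.2788); α = Δx/Fx = (-17/2160) / (-17/108) = 1/20
check: Δy/Fy = (9637/34560) / (9637/1728) = 1/20 ✓

α = 1/20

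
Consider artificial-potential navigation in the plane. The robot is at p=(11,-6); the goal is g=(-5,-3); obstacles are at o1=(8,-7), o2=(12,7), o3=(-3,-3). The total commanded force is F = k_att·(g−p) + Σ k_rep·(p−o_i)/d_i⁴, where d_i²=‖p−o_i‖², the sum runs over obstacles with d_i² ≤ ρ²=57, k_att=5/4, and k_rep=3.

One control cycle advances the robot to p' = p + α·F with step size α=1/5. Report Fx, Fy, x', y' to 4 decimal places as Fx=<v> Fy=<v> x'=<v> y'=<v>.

F_att = 5/4·(g−p) = 5/4·(-16,3) = (-20.0000,3.7500)
o1: d²=10 ≤ ρ²=57; F_rep = 3·(3,1)/10² = (0.0900,0.0300)
o2: d²=170 > ρ²=57 → inactive
o3: d²=205 > ρ²=57 → inactive
F = F_att + ΣF_rep = (-19.9100,3.7800)
p' = p + 1/5·F = (7.0180,-5.2440)

Fx=-19.9100 Fy=3.7800 x'=7.0180 y'=-5.2440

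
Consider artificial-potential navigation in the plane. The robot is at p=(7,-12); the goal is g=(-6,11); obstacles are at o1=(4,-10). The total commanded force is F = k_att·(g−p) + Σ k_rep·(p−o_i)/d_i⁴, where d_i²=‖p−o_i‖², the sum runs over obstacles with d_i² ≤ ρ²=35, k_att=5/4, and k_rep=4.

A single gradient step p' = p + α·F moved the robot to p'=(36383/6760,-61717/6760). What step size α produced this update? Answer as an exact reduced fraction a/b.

F_att = 5/4·(g−p) = 5/4·(-13,23) = (-16.2500,28.7500)
o1: d²=13 ≤ ρ²=35; F_rep = 4·(3,-2)/13² = (0.0710,-0.0473)
F = F_att + ΣF_rep = (-16.1790,28.7027)
Δp = p'−p = (-1.6179,2.8703); α = Δx/Fx = (-10937/6760) / (-10937/676) = 1/10
check: Δy/Fy = (19403/6760) / (19403/676) = 1/10 ✓

α = 1/10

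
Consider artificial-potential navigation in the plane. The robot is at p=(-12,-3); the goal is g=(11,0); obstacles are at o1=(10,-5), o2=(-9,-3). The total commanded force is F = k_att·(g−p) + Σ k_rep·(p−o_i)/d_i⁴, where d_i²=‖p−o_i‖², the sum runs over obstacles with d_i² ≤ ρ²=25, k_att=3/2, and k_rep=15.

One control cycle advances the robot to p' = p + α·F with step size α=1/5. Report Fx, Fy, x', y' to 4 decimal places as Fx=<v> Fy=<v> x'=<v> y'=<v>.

F_att = 3/2·(g−p) = 3/2·(23,3) = (34.5000,4.5000)
o1: d²=488 > ρ²=25 → inactive
o2: d²=9 ≤ ρ²=25; F_rep = 15·(-3,0)/9² = (-0.5556,0.0000)
F = F_att + ΣF_rep = (33.9444,4.5000)
p' = p + 1/5·F = (-5.2111,-2.1000)

Fx=33.9444 Fy=4.5000 x'=-5.2111 y'=-2.1000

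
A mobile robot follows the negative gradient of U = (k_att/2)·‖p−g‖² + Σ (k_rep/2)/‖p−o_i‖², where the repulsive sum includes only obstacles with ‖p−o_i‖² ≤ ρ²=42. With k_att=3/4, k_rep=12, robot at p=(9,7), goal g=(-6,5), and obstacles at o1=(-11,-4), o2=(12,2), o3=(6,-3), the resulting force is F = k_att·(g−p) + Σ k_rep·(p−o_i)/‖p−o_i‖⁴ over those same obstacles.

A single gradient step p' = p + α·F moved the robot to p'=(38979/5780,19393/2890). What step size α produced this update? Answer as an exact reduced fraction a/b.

F_att = 3/4·(g−p) = 3/4·(-15,-2) = (-11.2500,-1.5000)
o1: d²=521 > ρ²=42 → inactive
o2: d²=34 ≤ ρ²=42; F_rep = 12·(-3,5)/34² = (-0.0311,0.0519)
o3: d²=109 > ρ²=42 → inactive
F = F_att + ΣF_rep = (-11.2811,-1.4481)
Δp = p'−p = (-2.2562,-0.2896); α = Δx/Fx = (-13041/5780) / (-13041/1156) = 1/5
check: Δy/Fy = (-837/2890) / (-837/578) = 1/5 ✓

α = 1/5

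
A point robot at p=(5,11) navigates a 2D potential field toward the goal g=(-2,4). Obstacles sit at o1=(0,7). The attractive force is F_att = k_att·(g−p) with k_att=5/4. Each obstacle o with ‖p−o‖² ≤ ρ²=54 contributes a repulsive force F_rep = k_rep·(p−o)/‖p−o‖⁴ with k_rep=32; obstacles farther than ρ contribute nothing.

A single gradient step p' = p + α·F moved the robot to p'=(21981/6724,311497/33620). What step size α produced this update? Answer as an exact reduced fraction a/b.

F_att = 5/4·(g−p) = 5/4·(-7,-7) = (-8.7500,-8.7500)
o1: d²=41 ≤ ρ²=54; F_rep = 32·(5,4)/41² = (0.0952,0.0761)
F = F_att + ΣF_rep = (-8.6548,-8.6739)
Δp = p'−p = (-1.7310,-1.7348); α = Δx/Fx = (-11639/6724) / (-58195/6724) = 1/5
check: Δy/Fy = (-58323/33620) / (-58323/6724) = 1/5 ✓

α = 1/5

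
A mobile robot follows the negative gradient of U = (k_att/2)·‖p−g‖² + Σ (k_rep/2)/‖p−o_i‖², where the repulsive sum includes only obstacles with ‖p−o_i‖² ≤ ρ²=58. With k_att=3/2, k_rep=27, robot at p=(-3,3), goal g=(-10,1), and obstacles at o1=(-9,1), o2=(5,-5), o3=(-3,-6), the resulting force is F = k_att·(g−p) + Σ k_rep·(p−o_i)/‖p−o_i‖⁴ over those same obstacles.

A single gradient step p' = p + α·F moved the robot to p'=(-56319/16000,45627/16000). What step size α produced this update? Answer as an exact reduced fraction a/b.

α = 1/20

F_att = 3/2·(g−p) = 3/2·(-7,-2) = (-10.5000,-3.0000)
o1: d²=40 ≤ ρ²=58; F_rep = 27·(6,2)/40² = (0.1013,0.0338)
o2: d²=128 > ρ²=58 → inactive
o3: d²=81 > ρ²=58 → inactive
F = F_att + ΣF_rep = (-10.3987,-2.9663)
Δp = p'−p = (-0.5199,-0.1483); α = Δx/Fx = (-8319/16000) / (-8319/800) = 1/20
check: Δy/Fy = (-2373/16000) / (-2373/800) = 1/20 ✓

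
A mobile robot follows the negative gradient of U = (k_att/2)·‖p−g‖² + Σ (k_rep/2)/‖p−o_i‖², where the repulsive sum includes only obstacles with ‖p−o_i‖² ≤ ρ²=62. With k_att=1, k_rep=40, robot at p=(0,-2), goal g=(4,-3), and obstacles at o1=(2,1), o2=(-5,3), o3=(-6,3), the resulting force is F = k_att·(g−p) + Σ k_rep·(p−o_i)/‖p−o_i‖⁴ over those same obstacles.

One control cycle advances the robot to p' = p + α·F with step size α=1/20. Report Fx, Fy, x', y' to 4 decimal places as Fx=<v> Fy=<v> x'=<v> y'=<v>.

Fx=3.6711 Fy=-1.8438 x'=0.1836 y'=-2.0922

F_att = 1·(g−p) = 1·(4,-1) = (4.0000,-1.0000)
o1: d²=13 ≤ ρ²=62; F_rep = 40·(-2,-3)/13² = (-0.4734,-0.7101)
o2: d²=50 ≤ ρ²=62; F_rep = 40·(5,-5)/50² = (0.0800,-0.0800)
o3: d²=61 ≤ ρ²=62; F_rep = 40·(6,-5)/61² = (0.0645,-0.0537)
F = F_att + ΣF_rep = (3.6711,-1.8438)
p' = p + 1/20·F = (0.1836,-2.0922)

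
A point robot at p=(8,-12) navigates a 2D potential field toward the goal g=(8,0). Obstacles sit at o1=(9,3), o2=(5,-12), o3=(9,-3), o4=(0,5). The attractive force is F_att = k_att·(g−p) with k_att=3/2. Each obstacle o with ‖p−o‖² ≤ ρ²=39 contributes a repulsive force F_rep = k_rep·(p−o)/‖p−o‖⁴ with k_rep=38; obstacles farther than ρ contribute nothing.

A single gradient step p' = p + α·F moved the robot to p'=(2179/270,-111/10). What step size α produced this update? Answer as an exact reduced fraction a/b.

F_att = 3/2·(g−p) = 3/2·(0,12) = (0.0000,18.0000)
o1: d²=226 > ρ²=39 → inactive
o2: d²=9 ≤ ρ²=39; F_rep = 38·(3,0)/9² = (1.4074,0.0000)
o3: d²=82 > ρ²=39 → inactive
o4: d²=353 > ρ²=39 → inactive
F = F_att + ΣF_rep = (1.4074,18.0000)
Δp = p'−p = (0.0704,0.9000); α = Δx/Fx = (19/270) / (38/27) = 1/20
check: Δy/Fy = (9/10) / (18) = 1/20 ✓

α = 1/20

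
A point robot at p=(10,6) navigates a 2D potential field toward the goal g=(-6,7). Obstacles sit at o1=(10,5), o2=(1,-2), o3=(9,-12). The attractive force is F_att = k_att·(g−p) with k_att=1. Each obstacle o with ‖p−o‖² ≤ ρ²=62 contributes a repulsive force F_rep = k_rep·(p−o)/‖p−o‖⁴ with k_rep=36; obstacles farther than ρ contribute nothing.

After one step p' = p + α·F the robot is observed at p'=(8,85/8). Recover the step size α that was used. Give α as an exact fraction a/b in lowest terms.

α = 1/8

F_att = 1·(g−p) = 1·(-16,1) = (-16.0000,1.0000)
o1: d²=1 ≤ ρ²=62; F_rep = 36·(0,1)/1² = (0.0000,36.0000)
o2: d²=145 > ρ²=62 → inactive
o3: d²=325 > ρ²=62 → inactive
F = F_att + ΣF_rep = (-16.0000,37.0000)
Δp = p'−p = (-2.0000,4.6250); α = Δx/Fx = (-2) / (-16) = 1/8
check: Δy/Fy = (37/8) / (37) = 1/8 ✓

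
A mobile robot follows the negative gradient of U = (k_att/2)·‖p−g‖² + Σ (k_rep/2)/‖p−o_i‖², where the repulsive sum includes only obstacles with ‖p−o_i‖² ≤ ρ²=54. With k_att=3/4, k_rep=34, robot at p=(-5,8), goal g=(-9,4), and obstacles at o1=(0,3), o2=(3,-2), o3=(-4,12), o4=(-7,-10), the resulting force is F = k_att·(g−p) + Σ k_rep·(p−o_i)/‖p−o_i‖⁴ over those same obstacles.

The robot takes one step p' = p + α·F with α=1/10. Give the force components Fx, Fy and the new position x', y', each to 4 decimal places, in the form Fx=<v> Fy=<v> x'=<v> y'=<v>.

Fx=-3.1856 Fy=-3.4026 x'=-5.3186 y'=7.6597

F_att = 3/4·(g−p) = 3/4·(-4,-4) = (-3.0000,-3.0000)
o1: d²=50 ≤ ρ²=54; F_rep = 34·(-5,5)/50² = (-0.0680,0.0680)
o2: d²=164 > ρ²=54 → inactive
o3: d²=17 ≤ ρ²=54; F_rep = 34·(-1,-4)/17² = (-0.1176,-0.4706)
o4: d²=328 > ρ²=54 → inactive
F = F_att + ΣF_rep = (-3.1856,-3.4026)
p' = p + 1/10·F = (-5.3186,7.6597)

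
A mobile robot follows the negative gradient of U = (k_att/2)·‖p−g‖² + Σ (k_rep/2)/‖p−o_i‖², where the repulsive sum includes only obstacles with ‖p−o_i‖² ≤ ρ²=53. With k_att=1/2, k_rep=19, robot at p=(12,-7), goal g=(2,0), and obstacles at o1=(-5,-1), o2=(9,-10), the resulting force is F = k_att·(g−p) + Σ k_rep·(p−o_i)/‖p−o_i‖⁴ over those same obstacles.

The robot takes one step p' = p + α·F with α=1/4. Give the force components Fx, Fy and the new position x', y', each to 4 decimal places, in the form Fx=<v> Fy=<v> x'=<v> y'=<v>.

Fx=-4.8241 Fy=3.6759 x'=10.7940 y'=-6.0810

F_att = 1/2·(g−p) = 1/2·(-10,7) = (-5.0000,3.5000)
o1: d²=325 > ρ²=53 → inactive
o2: d²=18 ≤ ρ²=53; F_rep = 19·(3,3)/18² = (0.1759,0.1759)
F = F_att + ΣF_rep = (-4.8241,3.6759)
p' = p + 1/4·F = (10.7940,-6.0810)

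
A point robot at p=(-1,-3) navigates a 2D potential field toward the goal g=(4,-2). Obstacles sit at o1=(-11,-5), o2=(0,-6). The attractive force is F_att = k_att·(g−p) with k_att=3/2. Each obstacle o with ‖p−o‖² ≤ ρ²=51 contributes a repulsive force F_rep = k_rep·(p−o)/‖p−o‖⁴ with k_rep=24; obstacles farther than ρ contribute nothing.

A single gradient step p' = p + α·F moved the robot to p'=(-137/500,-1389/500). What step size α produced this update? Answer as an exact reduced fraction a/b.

α = 1/10

F_att = 3/2·(g−p) = 3/2·(5,1) = (7.5000,1.5000)
o1: d²=104 > ρ²=51 → inactive
o2: d²=10 ≤ ρ²=51; F_rep = 24·(-1,3)/10² = (-0.2400,0.7200)
F = F_att + ΣF_rep = (7.2600,2.2200)
Δp = p'−p = (0.7260,0.2220); α = Δx/Fx = (363/500) / (363/50) = 1/10
check: Δy/Fy = (111/500) / (111/50) = 1/10 ✓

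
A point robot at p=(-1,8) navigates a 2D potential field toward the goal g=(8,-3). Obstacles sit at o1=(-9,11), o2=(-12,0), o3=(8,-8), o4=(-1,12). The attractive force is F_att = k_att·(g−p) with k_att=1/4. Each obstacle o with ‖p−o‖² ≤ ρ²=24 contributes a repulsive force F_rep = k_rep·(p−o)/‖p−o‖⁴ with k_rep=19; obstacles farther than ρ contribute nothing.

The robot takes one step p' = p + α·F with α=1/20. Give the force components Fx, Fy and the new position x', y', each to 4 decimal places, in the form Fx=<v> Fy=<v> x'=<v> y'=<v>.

F_att = 1/4·(g−p) = 1/4·(9,-11) = (2.2500,-2.7500)
o1: d²=73 > ρ²=24 → inactive
o2: d²=185 > ρ²=24 → inactive
o3: d²=337 > ρ²=24 → inactive
o4: d²=16 ≤ ρ²=24; F_rep = 19·(0,-4)/16² = (0.0000,-0.2969)
F = F_att + ΣF_rep = (2.2500,-3.0469)
p' = p + 1/20·F = (-0.8875,7.8477)

Fx=2.2500 Fy=-3.0469 x'=-0.8875 y'=7.8477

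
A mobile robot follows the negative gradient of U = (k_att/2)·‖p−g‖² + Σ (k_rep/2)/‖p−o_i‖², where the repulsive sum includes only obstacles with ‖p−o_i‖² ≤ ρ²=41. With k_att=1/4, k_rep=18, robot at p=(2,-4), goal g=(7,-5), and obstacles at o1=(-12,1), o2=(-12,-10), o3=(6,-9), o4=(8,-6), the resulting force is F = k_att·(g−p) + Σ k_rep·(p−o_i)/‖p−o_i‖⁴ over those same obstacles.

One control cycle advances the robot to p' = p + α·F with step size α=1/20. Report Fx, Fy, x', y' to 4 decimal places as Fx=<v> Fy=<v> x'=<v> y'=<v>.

Fx=1.1397 Fy=-0.1740 x'=2.0570 y'=-4.0087

F_att = 1/4·(g−p) = 1/4·(5,-1) = (1.2500,-0.2500)
o1: d²=221 > ρ²=41 → inactive
o2: d²=232 > ρ²=41 → inactive
o3: d²=41 ≤ ρ²=41; F_rep = 18·(-4,5)/41² = (-0.0428,0.0535)
o4: d²=40 ≤ ρ²=41; F_rep = 18·(-6,2)/40² = (-0.0675,0.0225)
F = F_att + ΣF_rep = (1.1397,-0.1740)
p' = p + 1/20·F = (2.0570,-4.0087)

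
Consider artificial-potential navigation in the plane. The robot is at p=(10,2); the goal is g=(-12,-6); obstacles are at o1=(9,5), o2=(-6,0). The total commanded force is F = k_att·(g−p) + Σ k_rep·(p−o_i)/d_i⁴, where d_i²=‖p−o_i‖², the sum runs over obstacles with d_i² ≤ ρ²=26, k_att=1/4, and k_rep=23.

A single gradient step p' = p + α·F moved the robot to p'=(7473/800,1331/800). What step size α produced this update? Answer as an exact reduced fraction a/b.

α = 1/8

F_att = 1/4·(g−p) = 1/4·(-22,-8) = (-5.5000,-2.0000)
o1: d²=10 ≤ ρ²=26; F_rep = 23·(1,-3)/10² = (0.2300,-0.6900)
o2: d²=260 > ρ²=26 → inactive
F = F_att + ΣF_rep = (-5.2700,-2.6900)
Δp = p'−p = (-0.6587,-0.3362); α = Δx/Fx = (-527/800) / (-527/100) = 1/8
check: Δy/Fy = (-269/800) / (-269/100) = 1/8 ✓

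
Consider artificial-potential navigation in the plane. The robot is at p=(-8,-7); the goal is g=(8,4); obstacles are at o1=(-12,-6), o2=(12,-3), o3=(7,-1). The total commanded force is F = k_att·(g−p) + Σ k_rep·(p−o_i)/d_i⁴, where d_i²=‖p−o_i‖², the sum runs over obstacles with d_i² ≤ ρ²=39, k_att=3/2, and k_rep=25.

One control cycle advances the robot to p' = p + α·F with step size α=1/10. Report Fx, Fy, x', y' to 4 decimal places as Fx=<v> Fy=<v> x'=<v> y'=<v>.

Fx=24.3460 Fy=16.4135 x'=-5.5654 y'=-5.3587

F_att = 3/2·(g−p) = 3/2·(16,11) = (24.0000,16.5000)
o1: d²=17 ≤ ρ²=39; F_rep = 25·(4,-1)/17² = (0.3460,-0.0865)
o2: d²=416 > ρ²=39 → inactive
o3: d²=261 > ρ²=39 → inactive
F = F_att + ΣF_rep = (24.3460,16.4135)
p' = p + 1/10·F = (-5.5654,-5.3587)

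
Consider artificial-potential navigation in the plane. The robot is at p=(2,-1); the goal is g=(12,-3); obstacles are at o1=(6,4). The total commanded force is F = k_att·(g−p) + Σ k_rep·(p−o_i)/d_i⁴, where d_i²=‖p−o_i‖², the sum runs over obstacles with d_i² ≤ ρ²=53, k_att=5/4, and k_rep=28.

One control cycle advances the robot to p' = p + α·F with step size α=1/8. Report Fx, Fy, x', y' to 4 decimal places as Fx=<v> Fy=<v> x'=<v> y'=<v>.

Fx=12.4334 Fy=-2.5833 x'=3.5542 y'=-1.3229

F_att = 5/4·(g−p) = 5/4·(10,-2) = (12.5000,-2.5000)
o1: d²=41 ≤ ρ²=53; F_rep = 28·(-4,-5)/41² = (-0.0666,-0.0833)
F = F_att + ΣF_rep = (12.4334,-2.5833)
p' = p + 1/8·F = (3.5542,-1.3229)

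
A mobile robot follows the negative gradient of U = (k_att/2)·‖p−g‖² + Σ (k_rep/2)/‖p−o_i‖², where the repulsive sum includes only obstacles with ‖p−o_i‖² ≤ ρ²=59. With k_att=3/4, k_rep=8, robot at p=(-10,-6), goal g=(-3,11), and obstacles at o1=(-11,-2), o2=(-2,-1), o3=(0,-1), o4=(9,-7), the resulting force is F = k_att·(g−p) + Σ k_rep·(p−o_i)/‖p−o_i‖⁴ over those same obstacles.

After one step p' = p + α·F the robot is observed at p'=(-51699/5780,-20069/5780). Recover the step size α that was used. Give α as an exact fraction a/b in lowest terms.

α = 1/5

F_att = 3/4·(g−p) = 3/4·(7,17) = (5.2500,12.7500)
o1: d²=17 ≤ ρ²=59; F_rep = 8·(1,-4)/17² = (0.0277,-0.1107)
o2: d²=89 > ρ²=59 → inactive
o3: d²=125 > ρ²=59 → inactive
o4: d²=362 > ρ²=59 → inactive
F = F_att + ΣF_rep = (5.2777,12.6393)
Δp = p'−p = (1.0555,2.5279); α = Δx/Fx = (6101/5780) / (6101/1156) = 1/5
check: Δy/Fy = (14611/5780) / (14611/1156) = 1/5 ✓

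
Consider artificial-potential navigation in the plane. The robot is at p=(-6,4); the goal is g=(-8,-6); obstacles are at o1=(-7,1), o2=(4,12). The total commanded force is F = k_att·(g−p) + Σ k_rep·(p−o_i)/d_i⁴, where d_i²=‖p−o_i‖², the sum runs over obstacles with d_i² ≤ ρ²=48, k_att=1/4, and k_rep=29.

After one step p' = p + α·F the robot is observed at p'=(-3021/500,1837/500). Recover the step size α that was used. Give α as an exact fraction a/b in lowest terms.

α = 1/5

F_att = 1/4·(g−p) = 1/4·(-2,-10) = (-0.5000,-2.5000)
o1: d²=10 ≤ ρ²=48; F_rep = 29·(1,3)/10² = (0.2900,0.8700)
o2: d²=164 > ρ²=48 → inactive
F = F_att + ΣF_rep = (-0.2100,-1.6300)
Δp = p'−p = (-0.0420,-0.3260); α = Δx/Fx = (-21/500) / (-21/100) = 1/5
check: Δy/Fy = (-163/500) / (-163/100) = 1/5 ✓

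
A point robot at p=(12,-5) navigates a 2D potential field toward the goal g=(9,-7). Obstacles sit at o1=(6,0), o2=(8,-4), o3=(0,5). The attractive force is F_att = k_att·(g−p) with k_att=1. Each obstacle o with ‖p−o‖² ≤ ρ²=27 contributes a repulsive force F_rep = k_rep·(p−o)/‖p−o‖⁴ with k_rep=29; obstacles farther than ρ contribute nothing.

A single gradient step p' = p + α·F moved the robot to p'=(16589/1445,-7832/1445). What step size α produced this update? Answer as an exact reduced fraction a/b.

α = 1/5

F_att = 1·(g−p) = 1·(-3,-2) = (-3.0000,-2.0000)
o1: d²=61 > ρ²=27 → inactive
o2: d²=17 ≤ ρ²=27; F_rep = 29·(4,-1)/17² = (0.4014,-0.1003)
o3: d²=244 > ρ²=27 → inactive
F = F_att + ΣF_rep = (-2.5986,-2.1003)
Δp = p'−p = (-0.5197,-0.4201); α = Δx/Fx = (-751/1445) / (-751/289) = 1/5
check: Δy/Fy = (-607/1445) / (-607/289) = 1/5 ✓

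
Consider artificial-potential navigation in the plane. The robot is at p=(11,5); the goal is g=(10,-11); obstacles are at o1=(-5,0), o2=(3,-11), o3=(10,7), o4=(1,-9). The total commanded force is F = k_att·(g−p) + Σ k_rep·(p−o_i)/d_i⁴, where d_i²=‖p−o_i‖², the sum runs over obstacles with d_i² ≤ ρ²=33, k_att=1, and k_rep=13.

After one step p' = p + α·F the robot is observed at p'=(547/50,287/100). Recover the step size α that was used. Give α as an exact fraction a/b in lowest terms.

F_att = 1·(g−p) = 1·(-1,-16) = (-1.0000,-16.0000)
o1: d²=281 > ρ²=33 → inactive
o2: d²=320 > ρ²=33 → inactive
o3: d²=5 ≤ ρ²=33; F_rep = 13·(1,-2)/5² = (0.5200,-1.0400)
o4: d²=296 > ρ²=33 → inactive
F = F_att + ΣF_rep = (-0.4800,-17.0400)
Δp = p'−p = (-0.0600,-2.1300); α = Δx/Fx = (-3/50) / (-12/25) = 1/8
check: Δy/Fy = (-213/100) / (-426/25) = 1/8 ✓

α = 1/8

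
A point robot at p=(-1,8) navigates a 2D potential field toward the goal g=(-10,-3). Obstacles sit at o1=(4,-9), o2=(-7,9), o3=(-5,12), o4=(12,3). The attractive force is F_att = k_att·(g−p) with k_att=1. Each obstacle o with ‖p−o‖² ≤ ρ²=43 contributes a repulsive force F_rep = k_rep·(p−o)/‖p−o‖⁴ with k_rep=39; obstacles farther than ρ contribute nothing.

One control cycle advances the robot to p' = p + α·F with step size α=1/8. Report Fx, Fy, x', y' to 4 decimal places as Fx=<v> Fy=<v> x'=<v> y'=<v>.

Fx=-8.6767 Fy=-11.1808 x'=-2.0846 y'=6.6024

F_att = 1·(g−p) = 1·(-9,-11) = (-9.0000,-11.0000)
o1: d²=314 > ρ²=43 → inactive
o2: d²=37 ≤ ρ²=43; F_rep = 39·(6,-1)/37² = (0.1709,-0.0285)
o3: d²=32 ≤ ρ²=43; F_rep = 39·(4,-4)/32² = (0.1523,-0.1523)
o4: d²=194 > ρ²=43 → inactive
F = F_att + ΣF_rep = (-8.6767,-11.1808)
p' = p + 1/8·F = (-2.0846,6.6024)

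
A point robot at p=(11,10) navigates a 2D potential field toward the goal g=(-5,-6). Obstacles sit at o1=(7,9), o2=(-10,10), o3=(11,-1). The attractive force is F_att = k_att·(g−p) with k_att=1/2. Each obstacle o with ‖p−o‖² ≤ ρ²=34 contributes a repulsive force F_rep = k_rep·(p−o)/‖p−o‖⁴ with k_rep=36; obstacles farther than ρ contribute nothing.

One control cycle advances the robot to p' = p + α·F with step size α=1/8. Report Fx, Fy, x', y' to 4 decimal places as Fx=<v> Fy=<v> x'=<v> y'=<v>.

Fx=-7.5017 Fy=-7.8754 x'=10.0623 y'=9.0156

F_att = 1/2·(g−p) = 1/2·(-16,-16) = (-8.0000,-8.0000)
o1: d²=17 ≤ ρ²=34; F_rep = 36·(4,1)/17² = (0.4983,0.1246)
o2: d²=441 > ρ²=34 → inactive
o3: d²=121 > ρ²=34 → inactive
F = F_att + ΣF_rep = (-7.5017,-7.8754)
p' = p + 1/8·F = (10.0623,9.0156)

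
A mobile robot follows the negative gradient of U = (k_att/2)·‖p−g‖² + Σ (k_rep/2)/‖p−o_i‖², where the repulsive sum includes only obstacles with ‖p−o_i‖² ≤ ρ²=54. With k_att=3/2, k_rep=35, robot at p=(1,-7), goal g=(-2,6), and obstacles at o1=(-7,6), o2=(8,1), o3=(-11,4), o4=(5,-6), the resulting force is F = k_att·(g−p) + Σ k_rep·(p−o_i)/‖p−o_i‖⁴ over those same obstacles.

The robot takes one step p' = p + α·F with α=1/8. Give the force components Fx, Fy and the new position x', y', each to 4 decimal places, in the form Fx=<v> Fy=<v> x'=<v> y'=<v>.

Fx=-4.9844 Fy=19.3789 x'=0.3769 y'=-4.5776

F_att = 3/2·(g−p) = 3/2·(-3,13) = (-4.5000,19.5000)
o1: d²=233 > ρ²=54 → inactive
o2: d²=113 > ρ²=54 → inactive
o3: d²=265 > ρ²=54 → inactive
o4: d²=17 ≤ ρ²=54; F_rep = 35·(-4,-1)/17² = (-0.4844,-0.1211)
F = F_att + ΣF_rep = (-4.9844,19.3789)
p' = p + 1/8·F = (0.3769,-4.5776)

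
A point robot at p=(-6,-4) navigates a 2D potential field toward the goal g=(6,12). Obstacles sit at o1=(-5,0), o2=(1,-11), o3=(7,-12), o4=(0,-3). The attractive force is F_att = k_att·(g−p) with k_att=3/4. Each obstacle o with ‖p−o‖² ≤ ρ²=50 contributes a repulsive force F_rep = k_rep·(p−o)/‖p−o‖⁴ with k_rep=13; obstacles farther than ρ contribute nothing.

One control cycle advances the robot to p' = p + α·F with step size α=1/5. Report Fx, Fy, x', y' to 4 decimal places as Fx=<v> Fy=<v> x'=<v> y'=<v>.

Fx=8.8980 Fy=11.8106 x'=-4.2204 y'=-1.6379

F_att = 3/4·(g−p) = 3/4·(12,16) = (9.0000,12.0000)
o1: d²=17 ≤ ρ²=50; F_rep = 13·(-1,-4)/17² = (-0.0450,-0.1799)
o2: d²=98 > ρ²=50 → inactive
o3: d²=233 > ρ²=50 → inactive
o4: d²=37 ≤ ρ²=50; F_rep = 13·(-6,-1)/37² = (-0.0570,-0.0095)
F = F_att + ΣF_rep = (8.8980,11.8106)
p' = p + 1/5·F = (-4.2204,-1.6379)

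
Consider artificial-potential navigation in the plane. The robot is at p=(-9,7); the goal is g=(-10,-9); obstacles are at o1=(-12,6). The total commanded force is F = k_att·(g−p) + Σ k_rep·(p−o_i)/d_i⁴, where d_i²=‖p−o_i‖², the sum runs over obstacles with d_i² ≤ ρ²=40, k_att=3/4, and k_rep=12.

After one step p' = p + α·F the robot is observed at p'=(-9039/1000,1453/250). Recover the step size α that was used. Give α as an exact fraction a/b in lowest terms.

α = 1/10

F_att = 3/4·(g−p) = 3/4·(-1,-16) = (-0.7500,-12.0000)
o1: d²=10 ≤ ρ²=40; F_rep = 12·(3,1)/10² = (0.3600,0.1200)
F = F_att + ΣF_rep = (-0.3900,-11.8800)
Δp = p'−p = (-0.0390,-1.1880); α = Δx/Fx = (-39/1000) / (-39/100) = 1/10
check: Δy/Fy = (-297/250) / (-297/25) = 1/10 ✓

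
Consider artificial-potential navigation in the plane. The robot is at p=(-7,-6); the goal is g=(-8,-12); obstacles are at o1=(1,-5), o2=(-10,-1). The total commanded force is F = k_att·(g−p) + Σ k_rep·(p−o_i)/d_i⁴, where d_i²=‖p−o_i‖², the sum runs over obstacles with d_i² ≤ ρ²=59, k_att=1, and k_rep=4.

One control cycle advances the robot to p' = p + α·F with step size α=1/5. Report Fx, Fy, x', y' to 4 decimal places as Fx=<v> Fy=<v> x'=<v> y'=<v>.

Fx=-0.9896 Fy=-6.0173 x'=-7.1979 y'=-7.2035

F_att = 1·(g−p) = 1·(-1,-6) = (-1.0000,-6.0000)
o1: d²=65 > ρ²=59 → inactive
o2: d²=34 ≤ ρ²=59; F_rep = 4·(3,-5)/34² = (0.0104,-0.0173)
F = F_att + ΣF_rep = (-0.9896,-6.0173)
p' = p + 1/5·F = (-7.1979,-7.2035)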